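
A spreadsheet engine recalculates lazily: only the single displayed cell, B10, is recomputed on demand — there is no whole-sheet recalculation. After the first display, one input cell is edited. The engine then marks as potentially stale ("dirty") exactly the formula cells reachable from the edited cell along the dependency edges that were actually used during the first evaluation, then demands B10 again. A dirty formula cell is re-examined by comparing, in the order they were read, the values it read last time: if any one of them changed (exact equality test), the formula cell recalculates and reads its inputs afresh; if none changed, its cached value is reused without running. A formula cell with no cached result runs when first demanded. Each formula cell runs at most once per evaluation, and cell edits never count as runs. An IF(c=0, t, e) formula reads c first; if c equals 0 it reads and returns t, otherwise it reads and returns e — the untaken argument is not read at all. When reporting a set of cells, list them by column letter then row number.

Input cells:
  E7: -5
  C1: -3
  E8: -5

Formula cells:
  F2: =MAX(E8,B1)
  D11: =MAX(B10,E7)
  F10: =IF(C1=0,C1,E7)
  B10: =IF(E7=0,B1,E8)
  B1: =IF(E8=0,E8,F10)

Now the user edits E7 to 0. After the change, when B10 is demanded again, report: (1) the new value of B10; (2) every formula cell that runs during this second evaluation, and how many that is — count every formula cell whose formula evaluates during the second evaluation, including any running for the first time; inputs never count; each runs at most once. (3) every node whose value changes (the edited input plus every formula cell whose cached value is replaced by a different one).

First evaluation (everything demanded from the output):
  B10 = IF(E7=0: E7=-5 -> else branch E8) = -5

Propagation after the edit:
  F10: demanded for the first time — runs, produces 0.
  B1: demanded for the first time — runs, produces 0.
  B10: runs — E7 -5->0; result 0.

Key observation: a condition flipped, so demand reaches new nodes — B1, F10 run for the first time.

New value of B10: 0.
Formula cells that run: B1, B10, F10 — 3 in total.
Values that change: B10, E7.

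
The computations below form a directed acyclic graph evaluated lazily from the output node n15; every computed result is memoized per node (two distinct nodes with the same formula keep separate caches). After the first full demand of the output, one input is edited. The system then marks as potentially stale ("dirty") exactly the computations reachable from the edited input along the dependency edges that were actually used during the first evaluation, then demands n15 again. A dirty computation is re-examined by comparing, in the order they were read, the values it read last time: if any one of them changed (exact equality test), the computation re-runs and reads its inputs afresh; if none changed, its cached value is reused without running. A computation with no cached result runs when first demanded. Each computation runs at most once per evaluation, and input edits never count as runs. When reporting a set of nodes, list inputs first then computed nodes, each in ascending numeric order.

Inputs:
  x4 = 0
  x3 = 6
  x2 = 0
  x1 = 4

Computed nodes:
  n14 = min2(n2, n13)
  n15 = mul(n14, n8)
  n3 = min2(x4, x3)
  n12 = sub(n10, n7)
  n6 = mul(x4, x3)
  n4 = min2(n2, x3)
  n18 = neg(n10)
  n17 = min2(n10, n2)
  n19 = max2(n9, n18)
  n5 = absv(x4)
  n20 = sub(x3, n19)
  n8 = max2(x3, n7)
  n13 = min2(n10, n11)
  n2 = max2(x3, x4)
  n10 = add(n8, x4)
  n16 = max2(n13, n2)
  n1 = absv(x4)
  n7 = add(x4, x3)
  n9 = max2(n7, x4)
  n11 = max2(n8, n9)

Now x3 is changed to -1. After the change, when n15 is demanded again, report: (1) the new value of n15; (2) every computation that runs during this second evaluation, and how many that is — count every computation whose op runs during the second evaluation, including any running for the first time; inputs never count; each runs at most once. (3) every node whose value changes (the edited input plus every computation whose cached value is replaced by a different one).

First demand of the output computes:
  n2 = max2(6, 0) = 6
  n7 = add(0, 6) = 6
  n8 = max2(6, 6) = 6
  n9 = max2(6, 0) = 6
  n10 = add(6, 0) = 6
  n11 = max2(6, 6) = 6
  n13 = min2(6, 6) = 6
  n14 = min2(6, 6) = 6
  n15 = mul(6, 6) = 36

After the edit, cleaning proceeds:
  n2: a read changed (x3 6->-1) — executes, giving 0.
  n7: a read changed (x3 6->-1) — executes, giving -1.
  n8: a read changed (x3 6->-1; n7 6->-1) — executes, giving -1.
  n9: a read changed (n7 6->-1) — executes, giving 0.
  n10: a read changed (n8 6->-1) — executes, giving -1.
  n11: a read changed (n8 6->-1; n9 6->0) — executes, giving 0.
  n13: a read changed (n10 6->-1; n11 6->0) — executes, giving -1.
  n14: a read changed (n2 6->0; n13 6->-1) — executes, giving -1.
  n15: a read changed (n14 6->-1; n8 6->-1) — executes, giving 1.

Demanding n15 again yields 1.
9 computations run: n2, n7, n8, n9, n10, n11, n13, n14, n15.
The nodes whose values change: x3, n2, n7, n8, n9, n10, n11, n13, n14, n15.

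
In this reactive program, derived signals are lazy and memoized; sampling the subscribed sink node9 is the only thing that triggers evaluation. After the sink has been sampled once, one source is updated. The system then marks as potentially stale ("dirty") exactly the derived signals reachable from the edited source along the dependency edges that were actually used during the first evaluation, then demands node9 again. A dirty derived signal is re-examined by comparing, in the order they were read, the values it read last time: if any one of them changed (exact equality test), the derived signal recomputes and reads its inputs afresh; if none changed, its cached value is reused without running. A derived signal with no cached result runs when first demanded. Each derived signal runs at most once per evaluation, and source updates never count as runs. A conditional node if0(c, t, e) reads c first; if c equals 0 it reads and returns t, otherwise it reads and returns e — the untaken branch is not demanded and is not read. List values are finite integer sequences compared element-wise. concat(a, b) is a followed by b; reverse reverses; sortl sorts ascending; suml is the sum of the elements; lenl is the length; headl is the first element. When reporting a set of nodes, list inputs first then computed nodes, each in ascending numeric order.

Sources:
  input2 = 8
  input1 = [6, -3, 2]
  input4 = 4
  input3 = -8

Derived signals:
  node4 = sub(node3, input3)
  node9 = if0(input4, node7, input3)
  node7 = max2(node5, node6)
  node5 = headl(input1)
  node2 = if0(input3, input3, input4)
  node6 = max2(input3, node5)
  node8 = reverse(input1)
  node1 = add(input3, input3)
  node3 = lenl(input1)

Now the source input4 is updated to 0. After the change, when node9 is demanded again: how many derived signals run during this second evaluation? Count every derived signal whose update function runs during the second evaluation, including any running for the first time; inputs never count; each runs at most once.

4 derived signals run: node5, node6, node7, node9.
Note the branch switch — node5, node6, node7 had no cache and run now for the first time.

First demand of the output computes:
  node9 = if0(input4=4 -> else branch input3) = -8

After the edit, cleaning proceeds:
  node5: had never run; runs now, result 6.
  node6: had never run; runs now, result 6.
  node7: had never run; runs now, result 6.
  node9: a read changed (input4 4->0) — executes, giving 6.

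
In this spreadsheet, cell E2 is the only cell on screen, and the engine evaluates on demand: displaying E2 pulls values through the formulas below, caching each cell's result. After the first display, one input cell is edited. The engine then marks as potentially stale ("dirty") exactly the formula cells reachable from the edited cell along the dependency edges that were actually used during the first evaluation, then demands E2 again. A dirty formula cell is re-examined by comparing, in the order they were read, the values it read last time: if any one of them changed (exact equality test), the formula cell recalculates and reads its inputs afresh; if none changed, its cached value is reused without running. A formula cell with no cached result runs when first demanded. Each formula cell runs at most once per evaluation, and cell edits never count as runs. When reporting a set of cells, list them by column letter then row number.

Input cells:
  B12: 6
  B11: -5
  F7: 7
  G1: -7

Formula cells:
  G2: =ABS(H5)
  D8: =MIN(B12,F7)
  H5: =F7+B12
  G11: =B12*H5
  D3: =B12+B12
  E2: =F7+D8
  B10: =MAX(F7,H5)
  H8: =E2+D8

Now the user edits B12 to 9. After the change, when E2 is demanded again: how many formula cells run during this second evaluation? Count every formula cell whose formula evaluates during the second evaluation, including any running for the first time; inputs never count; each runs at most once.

Run set: D8, E2 (2 run).

Initial pass — values computed on the first demand:
  D8 = MIN(6, 7) = 6
  E2 = 7 + 6 = 13

Second demand — change propagation:
  D8: re-runs because B12 6->9; new result 7.
  E2: re-runs because D8 6->7; new result 14.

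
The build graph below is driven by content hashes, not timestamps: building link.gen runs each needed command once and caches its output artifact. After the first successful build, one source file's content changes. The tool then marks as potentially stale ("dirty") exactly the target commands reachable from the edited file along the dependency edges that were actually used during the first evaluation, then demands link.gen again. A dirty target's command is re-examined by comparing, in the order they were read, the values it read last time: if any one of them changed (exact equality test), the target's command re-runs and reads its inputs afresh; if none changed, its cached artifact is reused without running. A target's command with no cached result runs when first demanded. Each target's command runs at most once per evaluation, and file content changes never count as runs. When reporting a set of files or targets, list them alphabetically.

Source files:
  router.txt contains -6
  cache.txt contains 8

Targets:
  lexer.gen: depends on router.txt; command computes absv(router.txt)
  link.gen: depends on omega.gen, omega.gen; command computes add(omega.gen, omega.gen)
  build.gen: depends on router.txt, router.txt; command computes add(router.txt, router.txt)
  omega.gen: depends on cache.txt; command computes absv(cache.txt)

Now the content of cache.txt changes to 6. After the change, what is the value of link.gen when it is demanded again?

link.gen now evaluates to 12.

Initial pass — values computed on the first demand:
  omega.gen = absv(8) = 8
  link.gen = add(8, 8) = 16

Second demand — change propagation:
  omega.gen: re-runs because cache.txt 8->6; new result 6.
  link.gen: re-runs because omega.gen 8->6; omega.gen 8->6; new result 12.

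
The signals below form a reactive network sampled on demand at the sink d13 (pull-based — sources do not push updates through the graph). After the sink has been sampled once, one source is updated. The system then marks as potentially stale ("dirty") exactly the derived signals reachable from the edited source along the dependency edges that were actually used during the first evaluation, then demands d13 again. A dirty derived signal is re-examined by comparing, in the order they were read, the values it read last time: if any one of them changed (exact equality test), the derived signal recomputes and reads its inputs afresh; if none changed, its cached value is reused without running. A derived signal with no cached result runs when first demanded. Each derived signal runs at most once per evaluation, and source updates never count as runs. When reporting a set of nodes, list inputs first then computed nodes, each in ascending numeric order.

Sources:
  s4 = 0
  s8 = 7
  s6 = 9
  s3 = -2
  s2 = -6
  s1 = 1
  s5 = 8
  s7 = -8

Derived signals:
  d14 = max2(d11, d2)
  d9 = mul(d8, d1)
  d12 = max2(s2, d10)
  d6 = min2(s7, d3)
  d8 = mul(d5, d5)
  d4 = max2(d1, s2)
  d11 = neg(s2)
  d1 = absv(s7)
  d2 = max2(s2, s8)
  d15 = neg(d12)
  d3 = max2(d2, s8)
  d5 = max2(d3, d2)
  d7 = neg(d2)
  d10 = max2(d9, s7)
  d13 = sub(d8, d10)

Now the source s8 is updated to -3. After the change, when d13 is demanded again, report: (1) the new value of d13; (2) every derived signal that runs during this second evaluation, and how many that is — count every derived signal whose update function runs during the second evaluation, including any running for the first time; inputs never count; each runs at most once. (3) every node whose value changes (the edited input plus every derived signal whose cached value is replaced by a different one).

Initial pass — values computed on the first demand:
  d1 = absv(-8) = 8
  d2 = max2(-6, 7) = 7
  d3 = max2(7, 7) = 7
  d5 = max2(7, 7) = 7
  d8 = mul(7, 7) = 49
  d9 = mul(49, 8) = 392
  d10 = max2(392, -8) = 392
  d13 = sub(49, 392) = -343

Second demand — change propagation:
  d2: re-runs because s8 7->-3; new result -3.
  d3: re-runs because d2 7->-3; s8 7->-3; new result -3.
  d5: re-runs because d3 7->-3; d2 7->-3; new result -3.
  d8: re-runs because d5 7->-3; d5 7->-3; new result 9.
  d9: re-runs because d8 49->9; new result 72.
  d10: re-runs because d9 392->72; new result 72.
  d13: re-runs because d8 49->9; d10 392->72; new result -63.

d13 now evaluates to -63.
Run set: d2, d3, d5, d8, d9, d10, d13 (7 run).
Changed values: s8, d2, d3, d5, d8, d9, d10, d13.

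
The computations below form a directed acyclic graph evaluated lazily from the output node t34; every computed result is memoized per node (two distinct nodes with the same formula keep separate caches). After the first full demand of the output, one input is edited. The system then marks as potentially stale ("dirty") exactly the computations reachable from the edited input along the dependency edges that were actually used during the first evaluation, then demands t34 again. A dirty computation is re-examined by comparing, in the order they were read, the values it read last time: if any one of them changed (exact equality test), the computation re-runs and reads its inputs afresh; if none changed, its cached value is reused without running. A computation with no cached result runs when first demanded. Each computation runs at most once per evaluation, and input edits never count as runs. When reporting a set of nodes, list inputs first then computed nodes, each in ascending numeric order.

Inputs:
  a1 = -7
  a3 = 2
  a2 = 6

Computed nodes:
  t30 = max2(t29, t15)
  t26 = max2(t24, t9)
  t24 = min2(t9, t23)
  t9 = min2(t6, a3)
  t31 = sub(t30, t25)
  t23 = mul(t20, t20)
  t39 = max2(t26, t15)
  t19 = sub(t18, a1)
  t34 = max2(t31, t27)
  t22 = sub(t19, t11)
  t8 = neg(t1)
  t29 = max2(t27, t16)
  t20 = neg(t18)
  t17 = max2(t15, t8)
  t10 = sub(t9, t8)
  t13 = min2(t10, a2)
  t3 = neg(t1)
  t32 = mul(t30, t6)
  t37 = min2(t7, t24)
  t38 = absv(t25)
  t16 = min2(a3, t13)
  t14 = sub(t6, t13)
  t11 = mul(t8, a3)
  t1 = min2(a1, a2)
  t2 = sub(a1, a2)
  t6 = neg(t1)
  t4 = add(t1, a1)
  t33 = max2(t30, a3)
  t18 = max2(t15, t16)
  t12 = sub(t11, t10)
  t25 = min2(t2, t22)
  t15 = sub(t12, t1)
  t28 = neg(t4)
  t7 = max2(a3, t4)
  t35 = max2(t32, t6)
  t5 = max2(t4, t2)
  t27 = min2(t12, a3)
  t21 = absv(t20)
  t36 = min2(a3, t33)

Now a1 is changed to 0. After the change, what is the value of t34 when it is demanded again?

First demand of the output computes:
  t1 = min2(-7, 6) = -7
  t2 = sub(-7, 6) = -13
  t6 = neg(-7) = 7
  t8 = neg(-7) = 7
  t9 = min2(7, 2) = 2
  t10 = sub(2, 7) = -5
  t11 = mul(7, 2) = 14
  t12 = sub(14, -5) = 19
  t13 = min2(-5, 6) = -5
  t15 = sub(19, -7) = 26
  t16 = min2(2, -5) = -5
  t18 = max2(26, -5) = 26
  t19 = sub(26, -7) = 33
  t22 = sub(33, 14) = 19
  t25 = min2(-13, 19) = -13
  t27 = min2(19, 2) = 2
  t29 = max2(2, -5) = 2
  t30 = max2(2, 26) = 26
  t31 = sub(26, -13) = 39
  t34 = max2(39, 2) = 39

After the edit, cleaning proceeds:
  t1: a read changed (a1 -7->0) — executes, giving 0.
  t2: a read changed (a1 -7->0) — executes, giving -6.
  t6: a read changed (t1 -7->0) — executes, giving 0.
  t8: a read changed (t1 -7->0) — executes, giving 0.
  t9: a read changed (t6 7->0) — executes, giving 0.
  t10: a read changed (t9 2->0; t8 7->0) — executes, giving 0.
  t11: a read changed (t8 7->0) — executes, giving 0.
  t12: a read changed (t11 14->0; t10 -5->0) — executes, giving 0.
  t13: a read changed (t10 -5->0) — executes, giving 0.
  t15: a read changed (t12 19->0; t1 -7->0) — executes, giving 0.
  t16: a read changed (t13 -5->0) — executes, giving 0.
  t18: a read changed (t15 26->0; t16 -5->0) — executes, giving 0.
  t19: a read changed (t18 26->0; a1 -7->0) — executes, giving 0.
  t22: a read changed (t19 33->0; t11 14->0) — executes, giving 0.
  t25: a read changed (t2 -13->-6; t22 19->0) — executes, giving -6.
  t27: a read changed (t12 19->0) — executes, giving 0.
  t29: a read changed (t27 2->0; t16 -5->0) — executes, giving 0.
  t30: a read changed (t29 2->0; t15 26->0) — executes, giving 0.
  t31: a read changed (t30 26->0; t25 -13->-6) — executes, giving 6.
  t34: a read changed (t31 39->6; t27 2->0) — executes, giving 6.

Demanding t34 again yields 6.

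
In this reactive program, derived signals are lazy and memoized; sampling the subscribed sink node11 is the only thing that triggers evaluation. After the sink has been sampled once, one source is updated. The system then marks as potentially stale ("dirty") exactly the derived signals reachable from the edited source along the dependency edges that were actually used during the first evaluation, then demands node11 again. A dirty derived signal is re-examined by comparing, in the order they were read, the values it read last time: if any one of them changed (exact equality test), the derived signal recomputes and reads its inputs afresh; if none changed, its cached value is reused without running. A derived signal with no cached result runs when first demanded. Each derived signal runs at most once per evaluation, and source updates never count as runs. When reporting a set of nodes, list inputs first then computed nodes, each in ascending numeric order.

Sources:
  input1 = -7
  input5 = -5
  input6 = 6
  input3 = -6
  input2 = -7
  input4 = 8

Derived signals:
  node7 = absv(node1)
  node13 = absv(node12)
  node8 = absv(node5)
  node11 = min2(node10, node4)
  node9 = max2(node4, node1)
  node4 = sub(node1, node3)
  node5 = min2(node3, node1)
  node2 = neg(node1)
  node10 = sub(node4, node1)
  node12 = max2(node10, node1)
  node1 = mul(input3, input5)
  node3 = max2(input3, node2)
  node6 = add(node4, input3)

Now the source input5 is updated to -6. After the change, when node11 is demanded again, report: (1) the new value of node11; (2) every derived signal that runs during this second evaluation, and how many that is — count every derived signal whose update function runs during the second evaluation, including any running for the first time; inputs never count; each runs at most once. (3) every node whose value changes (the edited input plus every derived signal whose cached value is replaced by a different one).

First demand of the output computes:
  node1 = mul(-6, -5) = 30
  node2 = neg(30) = -30
  node3 = max2(-6, -30) = -6
  node4 = sub(30, -6) = 36
  node10 = sub(36, 30) = 6
  node11 = min2(6, 36) = 6

After the edit, cleaning proceeds:
  node1: a read changed (input5 -5->-6) — executes, giving 36.
  node2: a read changed (node1 30->36) — executes, giving -36.
  node3: a read changed (node2 -30->-36) — executes, giving -6 — identical to its old value.
  node4: a read changed (node1 30->36) — executes, giving 42.
  node10: a read changed (node4 36->42; node1 30->36) — executes, giving 6 — identical to its old value.
  node11: a read changed (node4 36->42) — executes, giving 6 — identical to its old value.

Demanding node11 again yields 6.
6 derived signals run: node1, node2, node3, node4, node10, node11.
The nodes whose values change: input5, node1, node2, node4.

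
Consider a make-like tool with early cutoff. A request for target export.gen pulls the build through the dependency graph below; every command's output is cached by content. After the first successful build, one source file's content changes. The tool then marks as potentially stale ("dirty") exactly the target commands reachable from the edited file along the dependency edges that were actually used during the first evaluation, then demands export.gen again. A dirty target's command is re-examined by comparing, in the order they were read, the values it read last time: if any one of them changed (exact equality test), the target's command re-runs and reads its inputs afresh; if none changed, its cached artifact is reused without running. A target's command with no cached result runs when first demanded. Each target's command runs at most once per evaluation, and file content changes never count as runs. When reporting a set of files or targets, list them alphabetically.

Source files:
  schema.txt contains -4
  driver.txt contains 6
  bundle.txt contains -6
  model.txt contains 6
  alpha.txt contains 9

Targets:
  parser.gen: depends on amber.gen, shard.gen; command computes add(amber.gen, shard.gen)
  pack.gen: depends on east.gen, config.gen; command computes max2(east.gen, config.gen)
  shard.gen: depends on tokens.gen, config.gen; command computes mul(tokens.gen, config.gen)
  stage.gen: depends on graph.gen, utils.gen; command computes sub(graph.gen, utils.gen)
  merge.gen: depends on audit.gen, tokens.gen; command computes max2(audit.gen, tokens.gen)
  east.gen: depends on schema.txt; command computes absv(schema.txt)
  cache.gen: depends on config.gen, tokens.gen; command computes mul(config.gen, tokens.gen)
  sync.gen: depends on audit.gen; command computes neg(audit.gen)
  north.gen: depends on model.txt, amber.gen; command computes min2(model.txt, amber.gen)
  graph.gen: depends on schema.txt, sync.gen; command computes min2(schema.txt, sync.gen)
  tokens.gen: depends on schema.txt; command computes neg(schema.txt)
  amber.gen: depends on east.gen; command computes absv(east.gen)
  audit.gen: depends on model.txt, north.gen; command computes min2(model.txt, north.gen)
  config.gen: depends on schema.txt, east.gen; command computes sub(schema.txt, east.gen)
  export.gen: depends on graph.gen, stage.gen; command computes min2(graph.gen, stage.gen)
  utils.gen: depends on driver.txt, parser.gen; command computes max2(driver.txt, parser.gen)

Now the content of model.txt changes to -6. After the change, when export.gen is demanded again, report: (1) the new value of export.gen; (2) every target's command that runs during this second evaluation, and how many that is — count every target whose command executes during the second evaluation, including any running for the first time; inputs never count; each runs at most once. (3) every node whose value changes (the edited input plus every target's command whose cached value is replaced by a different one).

Demanding export.gen again yields -10.
4 target commands run: audit.gen, graph.gen, north.gen, sync.gen.
The nodes whose values change: audit.gen, model.txt, north.gen, sync.gen.
Note the absorption at graph.gen: it re-runs yet its value is the same, leaving the output's value untouched.

First demand of the output computes:
  east.gen = absv(-4) = 4
  amber.gen = absv(4) = 4
  config.gen = sub(-4, 4) = -8
  north.gen = min2(6, 4) = 4
  audit.gen = min2(6, 4) = 4
  sync.gen = neg(4) = -4
  graph.gen = min2(-4, -4) = -4
  tokens.gen = neg(-4) = 4
  shard.gen = mul(4, -8) = -32
  parser.gen = add(4, -32) = -28
  utils.gen = max2(6, -28) = 6
  stage.gen = sub(-4, 6) = -10
  export.gen = min2(-4, -10) = -10

After the edit, cleaning proceeds:
  north.gen: a read changed (model.txt 6->-6) — executes, giving -6.
  audit.gen: a read changed (model.txt 6->-6; north.gen 4->-6) — executes, giving -6.
  sync.gen: a read changed (audit.gen 4->-6) — executes, giving 6.
  graph.gen: a read changed (sync.gen -4->6) — executes, giving -4 — identical to its old value.
  stage.gen: dirty, but its reads are unchanged (graph.gen unchanged, utils.gen unchanged); cached -10 stands.
  export.gen: dirty, but its reads are unchanged (graph.gen unchanged, stage.gen unchanged); cached -10 stands.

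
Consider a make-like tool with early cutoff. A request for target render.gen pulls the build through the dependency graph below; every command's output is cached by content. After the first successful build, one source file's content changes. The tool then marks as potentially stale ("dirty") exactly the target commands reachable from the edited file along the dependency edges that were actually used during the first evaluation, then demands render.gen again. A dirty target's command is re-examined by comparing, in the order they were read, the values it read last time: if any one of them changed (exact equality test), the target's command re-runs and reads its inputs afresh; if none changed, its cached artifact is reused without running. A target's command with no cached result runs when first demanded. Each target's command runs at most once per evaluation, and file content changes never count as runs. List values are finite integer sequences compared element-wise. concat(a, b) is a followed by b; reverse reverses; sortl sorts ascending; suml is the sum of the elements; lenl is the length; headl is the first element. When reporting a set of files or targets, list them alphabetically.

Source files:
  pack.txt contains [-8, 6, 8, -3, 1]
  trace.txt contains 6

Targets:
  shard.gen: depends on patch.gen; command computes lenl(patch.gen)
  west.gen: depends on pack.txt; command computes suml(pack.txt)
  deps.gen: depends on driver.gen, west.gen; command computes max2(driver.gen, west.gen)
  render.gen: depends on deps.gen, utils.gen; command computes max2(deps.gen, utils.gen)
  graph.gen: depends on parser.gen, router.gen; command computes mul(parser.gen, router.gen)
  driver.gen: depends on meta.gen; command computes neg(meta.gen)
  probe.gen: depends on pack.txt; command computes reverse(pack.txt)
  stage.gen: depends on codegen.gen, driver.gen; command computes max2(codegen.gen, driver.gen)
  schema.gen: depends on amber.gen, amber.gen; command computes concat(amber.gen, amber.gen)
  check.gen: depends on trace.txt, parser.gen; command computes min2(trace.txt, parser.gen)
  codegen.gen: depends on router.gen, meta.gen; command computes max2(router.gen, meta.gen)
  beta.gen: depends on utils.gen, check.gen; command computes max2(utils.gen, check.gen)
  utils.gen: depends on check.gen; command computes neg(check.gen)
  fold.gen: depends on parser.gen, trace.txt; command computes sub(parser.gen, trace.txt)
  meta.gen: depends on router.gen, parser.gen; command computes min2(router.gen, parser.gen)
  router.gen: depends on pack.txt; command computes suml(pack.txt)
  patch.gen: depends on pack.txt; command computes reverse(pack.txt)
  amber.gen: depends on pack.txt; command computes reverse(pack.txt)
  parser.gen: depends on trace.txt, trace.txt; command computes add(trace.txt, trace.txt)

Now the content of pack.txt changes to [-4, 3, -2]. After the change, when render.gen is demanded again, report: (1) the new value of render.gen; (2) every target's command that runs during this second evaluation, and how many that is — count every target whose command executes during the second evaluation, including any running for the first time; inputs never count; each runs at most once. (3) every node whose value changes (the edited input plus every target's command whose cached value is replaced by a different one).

Demanding render.gen again yields 3.
6 target commands run: deps.gen, driver.gen, meta.gen, render.gen, router.gen, west.gen.
The nodes whose values change: deps.gen, driver.gen, meta.gen, pack.txt, render.gen, router.gen, west.gen.

First demand of the output computes:
  parser.gen = add(6, 6) = 12
  check.gen = min2(6, 12) = 6
  router.gen = suml([-8, 6, 8, -3, 1]) = 4
  meta.gen = min2(4, 12) = 4
  driver.gen = neg(4) = -4
  utils.gen = neg(6) = -6
  west.gen = suml([-8, 6, 8, -3, 1]) = 4
  deps.gen = max2(-4, 4) = 4
  render.gen = max2(4, -6) = 4

After the edit, cleaning proceeds:
  router.gen: a read changed (pack.txt [-8, 6, 8, -3, 1]->[-4, 3, -2]) — executes, giving -3.
  meta.gen: a read changed (router.gen 4->-3) — executes, giving -3.
  driver.gen: a read changed (meta.gen 4->-3) — executes, giving 3.
  west.gen: a read changed (pack.txt [-8, 6, 8, -3, 1]->[-4, 3, -2]) — executes, giving -3.
  deps.gen: a read changed (driver.gen -4->3; west.gen 4->-3) — executes, giving 3.
  render.gen: a read changed (deps.gen 4->3) — executes, giving 3.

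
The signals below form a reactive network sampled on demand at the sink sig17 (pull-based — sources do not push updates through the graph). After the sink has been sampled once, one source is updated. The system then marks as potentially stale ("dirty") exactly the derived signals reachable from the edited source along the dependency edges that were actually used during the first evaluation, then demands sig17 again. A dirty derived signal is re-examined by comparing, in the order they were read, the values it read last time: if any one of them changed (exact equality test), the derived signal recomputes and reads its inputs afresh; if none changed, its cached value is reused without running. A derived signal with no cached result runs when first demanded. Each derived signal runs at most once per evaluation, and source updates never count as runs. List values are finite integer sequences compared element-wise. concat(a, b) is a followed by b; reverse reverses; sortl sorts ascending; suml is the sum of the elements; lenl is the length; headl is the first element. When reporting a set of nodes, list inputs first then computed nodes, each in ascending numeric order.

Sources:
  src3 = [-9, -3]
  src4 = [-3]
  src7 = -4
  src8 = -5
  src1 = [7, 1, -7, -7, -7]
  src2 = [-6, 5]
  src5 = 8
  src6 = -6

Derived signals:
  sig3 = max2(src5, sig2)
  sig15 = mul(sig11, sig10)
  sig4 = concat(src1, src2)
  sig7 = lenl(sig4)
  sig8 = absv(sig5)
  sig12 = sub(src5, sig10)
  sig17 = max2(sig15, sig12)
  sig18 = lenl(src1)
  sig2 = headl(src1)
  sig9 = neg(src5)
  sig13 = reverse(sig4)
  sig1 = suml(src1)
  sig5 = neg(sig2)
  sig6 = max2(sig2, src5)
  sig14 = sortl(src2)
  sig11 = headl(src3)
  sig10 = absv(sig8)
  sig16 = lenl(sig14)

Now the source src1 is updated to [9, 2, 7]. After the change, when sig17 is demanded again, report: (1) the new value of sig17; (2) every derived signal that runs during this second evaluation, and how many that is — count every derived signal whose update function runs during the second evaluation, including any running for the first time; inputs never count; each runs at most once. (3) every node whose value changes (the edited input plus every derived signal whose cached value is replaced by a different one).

sig17 now evaluates to -1.
Run set: sig2, sig5, sig8, sig10, sig12, sig15, sig17 (7 run).
Changed values: src1, sig2, sig5, sig8, sig10, sig12, sig15, sig17.

Initial pass — values computed on the first demand:
  sig2 = headl([7, 1, -7, -7, -7]) = 7
  sig5 = neg(7) = -7
  sig8 = absv(-7) = 7
  sig10 = absv(7) = 7
  sig11 = headl([-9, -3]) = -9
  sig12 = sub(8, 7) = 1
  sig15 = mul(-9, 7) = -63
  sig17 = max2(-63, 1) = 1

Second demand — change propagation:
  sig2: re-runs because src1 [7, 1, -7, -7, -7]->[9, 2, 7]; new result 9.
  sig5: re-runs because sig2 7->9; new result -9.
  sig8: re-runs because sig5 -7->-9; new result 9.
  sig10: re-runs because sig8 7->9; new result 9.
  sig12: re-runs because sig10 7->9; new result -1.
  sig15: re-runs because sig10 7->9; new result -81.
  sig17: re-runs because sig15 -63->-81; sig12 1->-1; new result -1.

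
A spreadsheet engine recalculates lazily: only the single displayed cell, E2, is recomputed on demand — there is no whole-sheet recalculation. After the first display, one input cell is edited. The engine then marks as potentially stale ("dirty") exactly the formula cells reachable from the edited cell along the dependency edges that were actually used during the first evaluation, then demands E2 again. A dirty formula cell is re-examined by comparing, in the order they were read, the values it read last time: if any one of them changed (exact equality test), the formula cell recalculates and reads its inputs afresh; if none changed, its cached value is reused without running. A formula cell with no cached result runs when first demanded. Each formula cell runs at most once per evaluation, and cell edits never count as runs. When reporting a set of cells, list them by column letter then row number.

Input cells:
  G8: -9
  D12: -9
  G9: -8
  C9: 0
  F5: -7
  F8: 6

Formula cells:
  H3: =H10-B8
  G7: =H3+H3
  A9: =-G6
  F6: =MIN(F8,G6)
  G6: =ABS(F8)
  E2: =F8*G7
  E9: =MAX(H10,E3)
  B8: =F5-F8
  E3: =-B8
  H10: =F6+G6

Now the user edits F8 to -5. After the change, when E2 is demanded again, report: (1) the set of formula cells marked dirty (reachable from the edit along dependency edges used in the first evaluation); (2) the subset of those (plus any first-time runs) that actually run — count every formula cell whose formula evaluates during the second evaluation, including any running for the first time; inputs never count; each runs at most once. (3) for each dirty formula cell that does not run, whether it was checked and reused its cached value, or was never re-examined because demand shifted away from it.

First evaluation (everything demanded from the output):
  B8 = -7 - 6 = -13
  G6 = ABS(6) = 6
  F6 = MIN(6, 6) = 6
  H10 = 6 + 6 = 12
  H3 = 12 - -13 = 25
  G7 = 25 + 25 = 50
  E2 = 6 * 50 = 300

Propagation after the edit:
  B8: runs — F8 6->-5; result -2.
  G6: runs — F8 6->-5; result 5.
  F6: runs — F8 6->-5; G6 6->5; result -5.
  H10: runs — F6 6->-5; G6 6->5; result 0.
  H3: runs — H10 12->0; B8 -13->-2; result 2.
  G7: runs — H3 25->2; H3 25->2; result 4.
  E2: runs — F8 6->-5; G7 50->4; result -20.

Marked dirty: B8, E2, F6, G6, G7, H3, H10.
Formula cells that run: B8, E2, F6, G6, G7, H3, H10 — 7 in total.
Every dirty formula cell ran.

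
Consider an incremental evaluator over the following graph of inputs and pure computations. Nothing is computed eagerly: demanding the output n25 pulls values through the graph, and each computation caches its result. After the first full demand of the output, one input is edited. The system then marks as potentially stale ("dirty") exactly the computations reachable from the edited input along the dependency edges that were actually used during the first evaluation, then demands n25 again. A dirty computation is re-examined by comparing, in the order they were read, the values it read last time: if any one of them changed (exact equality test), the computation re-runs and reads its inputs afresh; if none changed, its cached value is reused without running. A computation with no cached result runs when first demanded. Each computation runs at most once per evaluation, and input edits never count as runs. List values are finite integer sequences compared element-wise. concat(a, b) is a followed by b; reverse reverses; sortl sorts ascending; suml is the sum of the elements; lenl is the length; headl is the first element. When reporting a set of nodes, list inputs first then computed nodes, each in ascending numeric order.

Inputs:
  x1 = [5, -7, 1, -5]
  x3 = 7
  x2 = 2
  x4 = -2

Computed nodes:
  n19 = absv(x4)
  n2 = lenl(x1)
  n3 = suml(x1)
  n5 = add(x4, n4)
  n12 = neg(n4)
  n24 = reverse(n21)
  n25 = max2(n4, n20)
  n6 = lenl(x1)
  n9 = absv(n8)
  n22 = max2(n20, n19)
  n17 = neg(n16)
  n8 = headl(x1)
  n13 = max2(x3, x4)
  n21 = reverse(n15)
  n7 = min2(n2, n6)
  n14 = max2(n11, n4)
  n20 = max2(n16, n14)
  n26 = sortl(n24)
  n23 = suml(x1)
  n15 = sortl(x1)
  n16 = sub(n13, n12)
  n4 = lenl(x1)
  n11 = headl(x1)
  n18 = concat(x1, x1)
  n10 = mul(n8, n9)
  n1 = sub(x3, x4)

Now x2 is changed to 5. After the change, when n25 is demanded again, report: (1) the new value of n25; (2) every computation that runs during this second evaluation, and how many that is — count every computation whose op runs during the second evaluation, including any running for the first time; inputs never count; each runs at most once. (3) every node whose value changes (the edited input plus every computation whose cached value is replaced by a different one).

Initial pass — values computed on the first demand:
  n4 = lenl([5, -7, 1, -5]) = 4
  n11 = headl([5, -7, 1, -5]) = 5
  n12 = neg(4) = -4
  n13 = max2(7, -2) = 7
  n14 = max2(5, 4) = 5
  n16 = sub(7, -4) = 11
  n20 = max2(11, 5) = 11
  n25 = max2(4, 11) = 11

Second demand — change propagation:
  no demanded computation ever read x2, so the edit dirties nothing and nothing runs.

The important point: nothing the output needs ever reads x2, so the edit is invisible to it.

n25 now evaluates to 11.
Run set: none (0 run).
Changed values: x2.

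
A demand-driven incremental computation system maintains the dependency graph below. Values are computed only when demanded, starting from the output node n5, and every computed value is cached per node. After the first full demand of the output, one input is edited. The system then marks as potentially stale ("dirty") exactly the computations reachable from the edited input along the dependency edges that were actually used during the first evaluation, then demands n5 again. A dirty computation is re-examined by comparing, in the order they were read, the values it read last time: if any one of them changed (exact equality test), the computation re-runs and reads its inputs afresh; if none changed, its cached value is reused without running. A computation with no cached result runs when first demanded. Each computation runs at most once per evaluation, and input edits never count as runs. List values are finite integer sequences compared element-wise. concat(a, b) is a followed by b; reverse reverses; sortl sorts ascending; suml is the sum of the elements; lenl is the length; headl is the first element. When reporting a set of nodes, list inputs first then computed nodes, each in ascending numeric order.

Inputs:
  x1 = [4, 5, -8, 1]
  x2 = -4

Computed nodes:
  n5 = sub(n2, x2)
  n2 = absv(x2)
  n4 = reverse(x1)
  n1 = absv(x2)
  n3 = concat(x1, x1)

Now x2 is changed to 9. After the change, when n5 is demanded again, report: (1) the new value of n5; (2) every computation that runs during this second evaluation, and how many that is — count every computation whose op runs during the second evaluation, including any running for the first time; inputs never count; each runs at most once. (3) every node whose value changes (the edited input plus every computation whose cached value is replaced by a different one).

First evaluation (everything demanded from the output):
  n2 = absv(-4) = 4
  n5 = sub(4, -4) = 8

Propagation after the edit:
  n2: runs — x2 -4->9; result 9.
  n5: runs — n2 4->9; x2 -4->9; result 0.

New value of n5: 0.
Computations that run: n2, n5 — 2 in total.
Values that change: x2, n2, n5.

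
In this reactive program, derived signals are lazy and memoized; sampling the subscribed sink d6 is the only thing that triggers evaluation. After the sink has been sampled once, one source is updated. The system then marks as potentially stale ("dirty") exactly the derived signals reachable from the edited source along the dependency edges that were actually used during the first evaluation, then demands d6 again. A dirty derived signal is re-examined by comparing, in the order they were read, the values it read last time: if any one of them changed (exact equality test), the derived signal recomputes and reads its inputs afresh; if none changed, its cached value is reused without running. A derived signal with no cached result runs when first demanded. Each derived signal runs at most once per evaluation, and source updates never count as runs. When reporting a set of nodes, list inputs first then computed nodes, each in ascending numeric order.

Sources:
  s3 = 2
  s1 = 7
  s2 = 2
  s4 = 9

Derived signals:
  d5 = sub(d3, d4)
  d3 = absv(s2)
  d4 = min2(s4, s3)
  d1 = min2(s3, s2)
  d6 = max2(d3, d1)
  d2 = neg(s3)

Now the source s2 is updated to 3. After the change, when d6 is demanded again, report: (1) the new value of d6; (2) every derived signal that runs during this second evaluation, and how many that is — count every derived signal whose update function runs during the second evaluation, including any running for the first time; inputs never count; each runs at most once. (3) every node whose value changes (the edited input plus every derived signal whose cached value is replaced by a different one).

First demand of the output computes:
  d1 = min2(2, 2) = 2
  d3 = absv(2) = 2
  d6 = max2(2, 2) = 2

After the edit, cleaning proceeds:
  d1: a read changed (s2 2->3) — executes, giving 2 — identical to its old value.
  d3: a read changed (s2 2->3) — executes, giving 3.
  d6: a read changed (d3 2->3) — executes, giving 3.

Demanding d6 again yields 3.
3 derived signals run: d1, d3, d6.
The nodes whose values change: s2, d3, d6.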